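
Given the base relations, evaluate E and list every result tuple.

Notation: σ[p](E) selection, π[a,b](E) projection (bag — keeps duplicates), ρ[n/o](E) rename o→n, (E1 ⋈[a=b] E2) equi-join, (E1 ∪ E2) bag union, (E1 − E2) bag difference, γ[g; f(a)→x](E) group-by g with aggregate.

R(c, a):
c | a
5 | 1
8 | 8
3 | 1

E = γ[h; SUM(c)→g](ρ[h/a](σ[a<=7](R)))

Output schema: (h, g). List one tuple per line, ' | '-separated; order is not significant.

Subexpression sizes:
  R → 3
  σ[a<=7](R) → 2
  ρ[h/a](σ[a<=7](R)) → 2
  γ[h; SUM(c)→g](ρ[h/a](σ[a<=7](R))) → 1

== RESULT ==
h | g
1 | 8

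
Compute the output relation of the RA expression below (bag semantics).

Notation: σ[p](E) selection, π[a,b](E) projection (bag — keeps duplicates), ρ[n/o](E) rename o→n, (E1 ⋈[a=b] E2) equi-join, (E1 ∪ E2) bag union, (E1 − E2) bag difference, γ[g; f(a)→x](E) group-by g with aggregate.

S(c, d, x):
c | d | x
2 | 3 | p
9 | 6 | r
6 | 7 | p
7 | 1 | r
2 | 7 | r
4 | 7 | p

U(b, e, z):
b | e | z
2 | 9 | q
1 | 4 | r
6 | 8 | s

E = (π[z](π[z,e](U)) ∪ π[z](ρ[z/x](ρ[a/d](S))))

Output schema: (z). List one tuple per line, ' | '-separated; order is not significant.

Row counts bottom-up:
  U → 3
  π[z,e](U) → 3
  π[z](π[z,e](U)) → 3
  S → 6
  ρ[a/d](S) → 6
  ρ[z/x](ρ[a/d](S)) → 6
  π[z](ρ[z/x](ρ[a/d](S))) → 6
  (π[z](π[z,e](U)) ∪ π[z](ρ[z/x](ρ[a/d](S)))) → 9

== RESULT ==
z
p
p
p
q
r
r
r
r
s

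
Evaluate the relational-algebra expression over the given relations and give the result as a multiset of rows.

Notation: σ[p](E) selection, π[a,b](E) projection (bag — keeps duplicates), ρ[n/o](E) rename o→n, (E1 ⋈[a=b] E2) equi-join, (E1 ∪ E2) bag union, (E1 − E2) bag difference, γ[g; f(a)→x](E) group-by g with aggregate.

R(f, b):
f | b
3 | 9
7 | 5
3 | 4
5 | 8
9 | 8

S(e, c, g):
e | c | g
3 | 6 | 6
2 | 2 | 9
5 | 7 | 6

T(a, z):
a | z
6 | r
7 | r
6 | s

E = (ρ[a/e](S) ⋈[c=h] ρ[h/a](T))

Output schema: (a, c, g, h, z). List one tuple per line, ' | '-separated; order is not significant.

Subexpression sizes:
  S → 3
  ρ[a/e](S) → 3
  T → 3
  ρ[h/a](T) → 3
  (ρ[a/e](S) ⋈[c=h] ρ[h/a](T)) → 3

== RESULT ==
a | c | g | h | z
3 | 6 | 6 | 6 | r
3 | 6 | 6 | 6 | s
5 | 7 | 6 | 7 | r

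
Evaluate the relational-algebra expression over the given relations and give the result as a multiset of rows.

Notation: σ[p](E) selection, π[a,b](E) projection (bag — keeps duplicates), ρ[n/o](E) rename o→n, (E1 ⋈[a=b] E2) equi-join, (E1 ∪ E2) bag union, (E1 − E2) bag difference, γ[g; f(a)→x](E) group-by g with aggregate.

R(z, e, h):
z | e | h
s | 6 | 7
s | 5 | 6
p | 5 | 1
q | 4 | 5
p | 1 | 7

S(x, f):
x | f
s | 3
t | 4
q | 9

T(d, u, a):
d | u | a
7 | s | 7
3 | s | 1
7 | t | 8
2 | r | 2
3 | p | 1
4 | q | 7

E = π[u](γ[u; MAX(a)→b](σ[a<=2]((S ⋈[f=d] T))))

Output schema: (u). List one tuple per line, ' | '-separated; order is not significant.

Row counts bottom-up:
  S → 3
  T → 6
  (S ⋈[f=d] T) → 3
  σ[a<=2]((S ⋈[f=d] T)) → 2
  γ[u; MAX(a)→b](σ[a<=2]((S ⋈[f=d] T))) → 2
  π[u](γ[u; MAX(a)→b](σ[a<=2]((S ⋈[f=d] T)))) → 2

== RESULT ==
u
p
s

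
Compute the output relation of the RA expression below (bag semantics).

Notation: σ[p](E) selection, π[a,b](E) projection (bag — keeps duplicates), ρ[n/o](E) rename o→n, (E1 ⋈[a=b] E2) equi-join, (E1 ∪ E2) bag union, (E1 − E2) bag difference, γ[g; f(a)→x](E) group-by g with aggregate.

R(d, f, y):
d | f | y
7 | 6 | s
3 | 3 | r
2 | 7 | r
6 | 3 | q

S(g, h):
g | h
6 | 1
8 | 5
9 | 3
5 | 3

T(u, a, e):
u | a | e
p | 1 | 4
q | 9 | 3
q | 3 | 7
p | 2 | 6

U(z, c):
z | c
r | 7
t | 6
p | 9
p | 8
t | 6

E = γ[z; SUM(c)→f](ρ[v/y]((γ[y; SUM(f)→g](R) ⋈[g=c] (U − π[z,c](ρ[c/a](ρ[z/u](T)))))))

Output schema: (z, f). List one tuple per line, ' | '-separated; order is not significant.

Row counts bottom-up:
  R → 4
  γ[y; SUM(f)→g](R) → 3
  U → 5
  T → 4
  ρ[z/u](T) → 4
  ρ[c/a](ρ[z/u](T)) → 4
  π[z,c](ρ[c/a](ρ[z/u](T))) → 4
  (U − π[z,c](ρ[c/a](ρ[z/u](T)))) → 5
  (γ[y; SUM(f)→g](R) ⋈[g=c] (U − π[z,c](ρ[c/a](ρ[z/u](T))))) → 2
  ρ[v/y]((γ[y; SUM(f)→g](R) ⋈[g=c] (U − π[z,c](ρ[c/a](ρ[z/u](T)))))) → 2
  γ[z; SUM(c)→f](ρ[v/y]((γ[y; SUM(f)→g](R) ⋈[g=c] (U − π[z,c](ρ[c/a](ρ[z/u](T))))))) → 1

== RESULT ==
z | f
t | 12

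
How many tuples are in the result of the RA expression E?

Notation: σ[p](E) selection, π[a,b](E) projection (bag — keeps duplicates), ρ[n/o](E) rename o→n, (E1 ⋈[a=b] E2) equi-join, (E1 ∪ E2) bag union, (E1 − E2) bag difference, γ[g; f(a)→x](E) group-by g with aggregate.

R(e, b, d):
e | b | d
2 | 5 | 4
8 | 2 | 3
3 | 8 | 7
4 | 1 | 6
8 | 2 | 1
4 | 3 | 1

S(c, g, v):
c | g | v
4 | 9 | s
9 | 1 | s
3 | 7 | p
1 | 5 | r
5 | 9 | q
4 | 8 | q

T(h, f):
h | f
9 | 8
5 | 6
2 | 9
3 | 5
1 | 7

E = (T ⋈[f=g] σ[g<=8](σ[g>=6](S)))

Row counts bottom-up:
  T → 5
  S → 6
  σ[g>=6](S) → 4
  σ[g<=8](σ[g>=6](S)) → 2
  (T ⋈[f=g] σ[g<=8](σ[g>=6](S))) → 2

|E| = 2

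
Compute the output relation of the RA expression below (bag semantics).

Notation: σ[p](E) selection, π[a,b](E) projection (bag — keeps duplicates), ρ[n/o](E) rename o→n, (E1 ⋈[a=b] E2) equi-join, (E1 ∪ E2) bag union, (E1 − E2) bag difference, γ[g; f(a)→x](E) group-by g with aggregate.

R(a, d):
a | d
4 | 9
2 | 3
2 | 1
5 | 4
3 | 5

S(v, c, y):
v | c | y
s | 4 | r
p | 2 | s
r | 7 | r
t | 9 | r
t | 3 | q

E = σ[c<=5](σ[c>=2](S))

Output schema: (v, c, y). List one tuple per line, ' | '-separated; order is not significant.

Row counts bottom-up:
  S → 5
  σ[c>=2](S) → 5
  σ[c<=5](σ[c>=2](S)) → 3

== RESULT ==
v | c | y
p | 2 | s
s | 4 | r
t | 3 | q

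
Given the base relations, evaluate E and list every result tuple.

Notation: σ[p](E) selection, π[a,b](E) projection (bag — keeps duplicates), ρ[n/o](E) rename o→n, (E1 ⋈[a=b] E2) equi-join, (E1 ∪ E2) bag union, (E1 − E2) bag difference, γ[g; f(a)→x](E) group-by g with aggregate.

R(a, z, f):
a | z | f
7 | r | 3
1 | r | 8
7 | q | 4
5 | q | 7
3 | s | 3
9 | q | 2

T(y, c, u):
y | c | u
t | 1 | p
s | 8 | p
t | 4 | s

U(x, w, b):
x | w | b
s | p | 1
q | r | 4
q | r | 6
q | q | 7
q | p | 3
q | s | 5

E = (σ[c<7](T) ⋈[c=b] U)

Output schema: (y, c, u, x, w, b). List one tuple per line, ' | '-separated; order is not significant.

Stepwise |·|:
  T → 3
  σ[c<7](T) → 2
  U → 6
  (σ[c<7](T) ⋈[c=b] U) → 2

== RESULT ==
y | c | u | x | w | b
t | 1 | p | s | p | 1
t | 4 | s | q | r | 4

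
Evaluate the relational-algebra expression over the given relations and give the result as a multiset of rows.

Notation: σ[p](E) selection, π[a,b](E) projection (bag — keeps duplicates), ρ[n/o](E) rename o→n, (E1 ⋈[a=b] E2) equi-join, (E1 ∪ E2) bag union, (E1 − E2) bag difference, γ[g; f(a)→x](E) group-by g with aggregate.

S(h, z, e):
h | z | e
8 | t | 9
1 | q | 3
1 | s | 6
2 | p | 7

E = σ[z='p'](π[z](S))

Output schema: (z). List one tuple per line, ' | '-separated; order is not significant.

Row counts bottom-up:
  S → 4
  π[z](S) → 4
  σ[z='p'](π[z](S)) → 1

== RESULT ==
z
p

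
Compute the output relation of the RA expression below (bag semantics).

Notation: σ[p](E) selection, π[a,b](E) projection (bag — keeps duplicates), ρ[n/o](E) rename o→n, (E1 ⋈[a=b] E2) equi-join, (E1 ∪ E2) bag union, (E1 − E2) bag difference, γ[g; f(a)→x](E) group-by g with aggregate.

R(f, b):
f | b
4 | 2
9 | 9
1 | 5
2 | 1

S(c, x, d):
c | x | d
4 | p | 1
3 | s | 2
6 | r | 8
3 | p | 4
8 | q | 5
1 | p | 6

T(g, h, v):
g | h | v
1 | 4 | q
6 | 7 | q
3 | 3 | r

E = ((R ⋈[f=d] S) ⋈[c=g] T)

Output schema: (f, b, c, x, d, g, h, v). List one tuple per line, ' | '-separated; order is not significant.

Per-node cardinality:
  R → 4
  S → 6
  (R ⋈[f=d] S) → 3
  T → 3
  ((R ⋈[f=d] S) ⋈[c=g] T) → 2

== RESULT ==
f | b | c | x | d | g | h | v
2 | 1 | 3 | s | 2 | 3 | 3 | r
4 | 2 | 3 | p | 4 | 3 | 3 | r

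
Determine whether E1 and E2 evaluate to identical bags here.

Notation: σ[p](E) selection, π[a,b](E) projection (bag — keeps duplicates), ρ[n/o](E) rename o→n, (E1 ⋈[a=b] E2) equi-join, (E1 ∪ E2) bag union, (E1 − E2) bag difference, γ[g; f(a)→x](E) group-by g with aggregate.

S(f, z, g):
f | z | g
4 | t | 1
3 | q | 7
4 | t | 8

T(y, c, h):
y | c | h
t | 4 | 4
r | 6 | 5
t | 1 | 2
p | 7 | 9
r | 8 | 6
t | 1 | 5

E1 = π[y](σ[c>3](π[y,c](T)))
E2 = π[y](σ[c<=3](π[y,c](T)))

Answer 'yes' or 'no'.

E1 subexpression sizes:
  T → 6
  π[y,c](T) → 6
  σ[c>3](π[y,c](T)) → 4
  π[y](σ[c>3](π[y,c](T))) → 4
E2 subexpression sizes:
  T → 6
  π[y,c](T) → 6
  σ[c<=3](π[y,c](T)) → 2
  π[y](σ[c<=3](π[y,c](T))) → 2

E1 result:
y
p
r
r
t
E2 result:
y
t
t
Witness: ('p',) appears 1× in E1 but 0× in E2.

no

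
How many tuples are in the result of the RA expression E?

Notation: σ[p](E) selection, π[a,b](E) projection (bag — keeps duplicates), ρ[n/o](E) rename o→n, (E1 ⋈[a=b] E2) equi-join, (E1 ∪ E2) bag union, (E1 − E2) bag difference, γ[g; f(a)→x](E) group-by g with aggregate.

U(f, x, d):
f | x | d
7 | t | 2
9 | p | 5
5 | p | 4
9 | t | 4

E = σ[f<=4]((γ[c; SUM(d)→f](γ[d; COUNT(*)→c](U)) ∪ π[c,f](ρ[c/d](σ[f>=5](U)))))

Row counts bottom-up:
  U → 4
  γ[d; COUNT(*)→c](U) → 3
  γ[c; SUM(d)→f](γ[d; COUNT(*)→c](U)) → 2
  U → 4
  σ[f>=5](U) → 4
  ρ[c/d](σ[f>=5](U)) → 4
  π[c,f](ρ[c/d](σ[f>=5](U))) → 4
  (γ[c; SUM(d)→f](γ[d; COUNT(*)→c](U)) ∪ π[c,f](ρ[c/d](σ[f>=5](U)))) → 6
  σ[f<=4]((γ[c; SUM(d)→f](γ[d; COUNT(*)→c](U)) ∪ π[c,f](ρ[c/d](σ[f>=5](U))))) → 1

|E| = 1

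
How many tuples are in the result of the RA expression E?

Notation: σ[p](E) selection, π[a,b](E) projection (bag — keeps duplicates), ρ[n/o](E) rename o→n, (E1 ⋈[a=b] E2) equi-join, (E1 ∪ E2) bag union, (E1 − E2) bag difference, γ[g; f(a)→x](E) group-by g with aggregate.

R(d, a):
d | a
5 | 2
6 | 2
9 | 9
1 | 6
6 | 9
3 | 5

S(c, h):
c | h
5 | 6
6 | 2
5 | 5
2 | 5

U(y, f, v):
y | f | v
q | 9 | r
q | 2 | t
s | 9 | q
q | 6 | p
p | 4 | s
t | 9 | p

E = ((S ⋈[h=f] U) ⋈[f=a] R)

Per-node cardinality:
  S → 4
  U → 6
  (S ⋈[h=f] U) → 2
  R → 6
  ((S ⋈[h=f] U) ⋈[f=a] R) → 3

|E| = 3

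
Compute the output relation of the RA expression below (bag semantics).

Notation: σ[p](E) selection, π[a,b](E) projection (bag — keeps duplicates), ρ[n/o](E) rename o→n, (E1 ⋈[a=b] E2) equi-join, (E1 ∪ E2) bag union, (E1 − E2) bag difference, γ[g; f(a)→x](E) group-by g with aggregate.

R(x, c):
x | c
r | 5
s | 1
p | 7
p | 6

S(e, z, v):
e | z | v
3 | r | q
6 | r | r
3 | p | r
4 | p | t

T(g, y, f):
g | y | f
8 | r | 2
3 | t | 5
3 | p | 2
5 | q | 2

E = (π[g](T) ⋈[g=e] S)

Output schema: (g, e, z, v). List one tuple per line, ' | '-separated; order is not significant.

Row counts bottom-up:
  T → 4
  π[g](T) → 4
  S → 4
  (π[g](T) ⋈[g=e] S) → 4

== RESULT ==
g | e | z | v
3 | 3 | p | r
3 | 3 | p | r
3 | 3 | r | q
3 | 3 | r | q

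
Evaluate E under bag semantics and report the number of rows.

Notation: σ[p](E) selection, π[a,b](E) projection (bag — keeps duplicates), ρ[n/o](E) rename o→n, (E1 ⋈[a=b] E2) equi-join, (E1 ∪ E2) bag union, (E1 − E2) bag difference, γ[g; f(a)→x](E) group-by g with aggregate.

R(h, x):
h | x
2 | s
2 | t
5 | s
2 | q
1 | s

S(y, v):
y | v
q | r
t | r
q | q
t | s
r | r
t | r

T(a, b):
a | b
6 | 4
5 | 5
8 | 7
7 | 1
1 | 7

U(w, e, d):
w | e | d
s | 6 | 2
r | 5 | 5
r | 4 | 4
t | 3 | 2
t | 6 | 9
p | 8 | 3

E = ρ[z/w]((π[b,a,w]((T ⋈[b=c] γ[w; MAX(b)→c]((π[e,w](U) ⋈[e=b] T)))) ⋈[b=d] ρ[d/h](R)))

Stepwise |·|:
  T → 5
  U → 6
  π[e,w](U) → 6
  T → 5
  (π[e,w](U) ⋈[e=b] T) → 2
  γ[w; MAX(b)→c]((π[e,w](U) ⋈[e=b] T)) → 1
  (T ⋈[b=c] γ[w; MAX(b)→c]((π[e,w](U) ⋈[e=b] T))) → 1
  π[b,a,w]((T ⋈[b=c] γ[w; MAX(b)→c]((π[e,w](U) ⋈[e=b] T)))) → 1
  R → 5
  ρ[d/h](R) → 5
  (π[b,a,w]((T ⋈[b=c] γ[w; MAX(b)→c]((π[e,w](U) ⋈[e=b] T)))) ⋈[b=d] ρ[d/h](R)) → 1
  ρ[z/w]((π[b,a,w]((T ⋈[b=c] γ[w; MAX(b)→c]((π[e,w](U) ⋈[e=b] T)))) ⋈[b=d] ρ[d/h](R))) → 1

|E| = 1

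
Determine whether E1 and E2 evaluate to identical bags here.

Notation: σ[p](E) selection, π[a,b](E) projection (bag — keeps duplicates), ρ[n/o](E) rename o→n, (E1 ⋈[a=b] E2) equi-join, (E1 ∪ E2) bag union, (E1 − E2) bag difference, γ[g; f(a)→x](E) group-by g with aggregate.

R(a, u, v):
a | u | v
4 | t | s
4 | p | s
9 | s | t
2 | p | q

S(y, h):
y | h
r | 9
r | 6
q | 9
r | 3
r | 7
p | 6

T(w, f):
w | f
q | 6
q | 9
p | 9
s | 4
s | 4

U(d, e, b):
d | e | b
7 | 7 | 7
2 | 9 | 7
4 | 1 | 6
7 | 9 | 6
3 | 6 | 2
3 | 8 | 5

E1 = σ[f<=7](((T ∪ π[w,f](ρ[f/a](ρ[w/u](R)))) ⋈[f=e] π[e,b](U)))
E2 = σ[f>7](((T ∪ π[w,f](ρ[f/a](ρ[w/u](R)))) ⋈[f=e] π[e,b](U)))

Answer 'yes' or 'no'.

E1 stepwise |·|:
  T → 5
  R → 4
  ρ[w/u](R) → 4
  ρ[f/a](ρ[w/u](R)) → 4
  π[w,f](ρ[f/a](ρ[w/u](R))) → 4
  (T ∪ π[w,f](ρ[f/a](ρ[w/u](R)))) → 9
  U → 6
  π[e,b](U) → 6
  ((T ∪ π[w,f](ρ[f/a](ρ[w/u](R)))) ⋈[f=e] π[e,b](U)) → 7
  σ[f<=7](((T ∪ π[w,f](ρ[f/a](ρ[w/u](R)))) ⋈[f=e] π[e,b](U))) → 1
E2 stepwise |·|:
  T → 5
  R → 4
  ρ[w/u](R) → 4
  ρ[f/a](ρ[w/u](R)) → 4
  π[w,f](ρ[f/a](ρ[w/u](R))) → 4
  (T ∪ π[w,f](ρ[f/a](ρ[w/u](R)))) → 9
  U → 6
  π[e,b](U) → 6
  ((T ∪ π[w,f](ρ[f/a](ρ[w/u](R)))) ⋈[f=e] π[e,b](U)) → 7
  σ[f>7](((T ∪ π[w,f](ρ[f/a](ρ[w/u](R)))) ⋈[f=e] π[e,b](U))) → 6

E1 result:
w | f | e | b
q | 6 | 6 | 2
E2 result:
w | f | e | b
p | 9 | 9 | 6
p | 9 | 9 | 7
q | 9 | 9 | 6
q | 9 | 9 | 7
s | 9 | 9 | 6
s | 9 | 9 | 7
Witness: ('p', 9, 9, 6) appears 0× in E1 but 1× in E2.

no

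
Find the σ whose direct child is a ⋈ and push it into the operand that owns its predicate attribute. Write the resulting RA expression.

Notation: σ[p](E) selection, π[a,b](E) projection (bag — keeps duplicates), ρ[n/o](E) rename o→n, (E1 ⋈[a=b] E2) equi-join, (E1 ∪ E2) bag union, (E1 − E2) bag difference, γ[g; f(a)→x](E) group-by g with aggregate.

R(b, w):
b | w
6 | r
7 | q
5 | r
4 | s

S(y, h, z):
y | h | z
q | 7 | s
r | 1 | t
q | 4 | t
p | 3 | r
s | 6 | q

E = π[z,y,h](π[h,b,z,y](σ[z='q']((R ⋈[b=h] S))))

σ filters on z, owned by the right side.
E' = π[z,y,h](π[h,b,z,y]((R ⋈[b=h] σ[z='q'](S))))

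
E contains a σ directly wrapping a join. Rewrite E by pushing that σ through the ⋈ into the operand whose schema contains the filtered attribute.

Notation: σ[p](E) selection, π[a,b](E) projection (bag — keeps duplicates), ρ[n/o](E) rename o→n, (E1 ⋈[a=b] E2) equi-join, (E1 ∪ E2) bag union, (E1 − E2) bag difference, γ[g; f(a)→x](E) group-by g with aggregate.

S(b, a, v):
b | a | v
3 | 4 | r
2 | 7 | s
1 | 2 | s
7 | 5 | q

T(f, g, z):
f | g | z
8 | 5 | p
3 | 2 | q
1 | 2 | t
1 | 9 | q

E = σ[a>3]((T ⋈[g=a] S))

σ filters on a, owned by the right side.
E' = (T ⋈[g=a] σ[a>3](S))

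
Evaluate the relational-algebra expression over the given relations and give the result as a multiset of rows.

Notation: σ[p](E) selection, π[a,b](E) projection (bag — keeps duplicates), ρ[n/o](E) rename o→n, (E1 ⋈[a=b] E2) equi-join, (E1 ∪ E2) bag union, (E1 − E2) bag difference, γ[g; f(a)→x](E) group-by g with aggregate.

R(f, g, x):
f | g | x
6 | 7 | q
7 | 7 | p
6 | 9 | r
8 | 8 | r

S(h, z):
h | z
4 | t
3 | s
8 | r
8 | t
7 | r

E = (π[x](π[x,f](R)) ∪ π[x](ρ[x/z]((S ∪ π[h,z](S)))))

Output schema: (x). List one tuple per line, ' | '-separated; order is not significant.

Per-node cardinality:
  R → 4
  π[x,f](R) → 4
  π[x](π[x,f](R)) → 4
  S → 5
  S → 5
  π[h,z](S) → 5
  (S ∪ π[h,z](S)) → 10
  ρ[x/z]((S ∪ π[h,z](S))) → 10
  π[x](ρ[x/z]((S ∪ π[h,z](S)))) → 10
  (π[x](π[x,f](R)) ∪ π[x](ρ[x/z]((S ∪ π[h,z](S))))) → 14

== RESULT ==
x
p
q
r
r
r
r
r
r
s
s
t
t
t
t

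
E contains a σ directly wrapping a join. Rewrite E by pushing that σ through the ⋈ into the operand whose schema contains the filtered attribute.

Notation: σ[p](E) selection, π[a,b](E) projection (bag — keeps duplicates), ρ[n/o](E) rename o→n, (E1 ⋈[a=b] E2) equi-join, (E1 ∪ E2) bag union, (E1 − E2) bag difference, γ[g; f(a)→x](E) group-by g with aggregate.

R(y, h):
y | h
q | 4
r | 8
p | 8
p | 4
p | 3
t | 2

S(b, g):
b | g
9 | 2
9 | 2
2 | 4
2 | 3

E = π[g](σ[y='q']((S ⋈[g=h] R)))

σ filters on y, owned by the right side.
E' = π[g]((S ⋈[g=h] σ[y='q'](R)))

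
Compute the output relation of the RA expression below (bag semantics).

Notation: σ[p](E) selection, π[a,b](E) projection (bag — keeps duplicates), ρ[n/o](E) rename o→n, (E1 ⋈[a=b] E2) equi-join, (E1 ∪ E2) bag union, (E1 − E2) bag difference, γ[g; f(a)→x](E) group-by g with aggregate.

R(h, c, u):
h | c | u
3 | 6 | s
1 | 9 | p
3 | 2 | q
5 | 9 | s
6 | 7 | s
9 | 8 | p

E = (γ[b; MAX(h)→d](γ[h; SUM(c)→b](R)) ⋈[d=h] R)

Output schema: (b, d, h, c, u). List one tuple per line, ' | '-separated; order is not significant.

Subexpression sizes:
  R → 6
  γ[h; SUM(c)→b](R) → 5
  γ[b; MAX(h)→d](γ[h; SUM(c)→b](R)) → 3
  R → 6
  (γ[b; MAX(h)→d](γ[h; SUM(c)→b](R)) ⋈[d=h] R) → 3

== RESULT ==
b | d | h | c | u
7 | 6 | 6 | 7 | s
8 | 9 | 9 | 8 | p
9 | 5 | 5 | 9 | s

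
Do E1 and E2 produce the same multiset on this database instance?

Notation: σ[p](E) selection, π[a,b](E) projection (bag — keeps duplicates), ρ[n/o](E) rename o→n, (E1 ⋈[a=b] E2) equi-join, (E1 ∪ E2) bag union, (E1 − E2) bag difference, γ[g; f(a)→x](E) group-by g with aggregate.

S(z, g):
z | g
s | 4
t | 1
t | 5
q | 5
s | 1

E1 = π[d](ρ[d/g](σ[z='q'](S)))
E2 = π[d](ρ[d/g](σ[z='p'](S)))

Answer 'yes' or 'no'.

E1 stepwise |·|:
  S → 5
  σ[z='q'](S) → 1
  ρ[d/g](σ[z='q'](S)) → 1
  π[d](ρ[d/g](σ[z='q'](S))) → 1
E2 stepwise |·|:
  S → 5
  σ[z='p'](S) → 0
  ρ[d/g](σ[z='p'](S)) → 0
  π[d](ρ[d/g](σ[z='p'](S))) → 0

E1 result:
d
5
E2 result:
d
(0 rows)
Witness: (5,) appears 1× in E1 but 0× in E2.

no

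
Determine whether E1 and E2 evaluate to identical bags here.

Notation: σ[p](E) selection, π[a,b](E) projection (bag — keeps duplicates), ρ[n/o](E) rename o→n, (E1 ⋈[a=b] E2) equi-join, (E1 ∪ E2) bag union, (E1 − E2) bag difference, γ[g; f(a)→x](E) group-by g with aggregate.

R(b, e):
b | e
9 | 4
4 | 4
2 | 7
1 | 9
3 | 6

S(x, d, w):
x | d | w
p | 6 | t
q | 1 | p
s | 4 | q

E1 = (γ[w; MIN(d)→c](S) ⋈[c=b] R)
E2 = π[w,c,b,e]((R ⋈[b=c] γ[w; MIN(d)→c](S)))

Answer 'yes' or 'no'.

E1 per-node cardinality:
  S → 3
  γ[w; MIN(d)→c](S) → 3
  R → 5
  (γ[w; MIN(d)→c](S) ⋈[c=b] R) → 2
E2 per-node cardinality:
  R → 5
  S → 3
  γ[w; MIN(d)→c](S) → 3
  (R ⋈[b=c] γ[w; MIN(d)→c](S)) → 2
  π[w,c,b,e]((R ⋈[b=c] γ[w; MIN(d)→c](S))) → 2

E1 and E2 produce the same multiset:
w | c | b | e
p | 1 | 1 | 9
q | 4 | 4 | 4

yes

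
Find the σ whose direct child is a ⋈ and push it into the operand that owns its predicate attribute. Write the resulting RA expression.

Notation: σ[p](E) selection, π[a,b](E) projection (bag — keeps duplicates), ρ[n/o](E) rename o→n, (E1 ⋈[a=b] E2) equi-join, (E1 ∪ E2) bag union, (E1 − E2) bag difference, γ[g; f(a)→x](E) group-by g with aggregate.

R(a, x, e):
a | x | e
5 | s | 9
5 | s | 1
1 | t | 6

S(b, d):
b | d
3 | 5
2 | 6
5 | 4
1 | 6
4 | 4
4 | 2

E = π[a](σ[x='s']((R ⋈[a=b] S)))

σ filters on x, owned by the left side.
E' = π[a]((σ[x='s'](R) ⋈[a=b] S))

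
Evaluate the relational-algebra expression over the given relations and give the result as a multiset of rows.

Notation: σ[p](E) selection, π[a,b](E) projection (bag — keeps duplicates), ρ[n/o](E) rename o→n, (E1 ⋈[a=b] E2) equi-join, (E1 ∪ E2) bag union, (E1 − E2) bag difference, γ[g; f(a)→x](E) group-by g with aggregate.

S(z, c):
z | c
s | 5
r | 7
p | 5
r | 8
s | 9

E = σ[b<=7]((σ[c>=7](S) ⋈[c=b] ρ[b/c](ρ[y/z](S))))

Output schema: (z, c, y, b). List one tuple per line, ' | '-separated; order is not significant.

Per-node cardinality:
  S → 5
  σ[c>=7](S) → 3
  S → 5
  ρ[y/z](S) → 5
  ρ[b/c](ρ[y/z](S)) → 5
  (σ[c>=7](S) ⋈[c=b] ρ[b/c](ρ[y/z](S))) → 3
  σ[b<=7]((σ[c>=7](S) ⋈[c=b] ρ[b/c](ρ[y/z](S)))) → 1

== RESULT ==
z | c | y | b
r | 7 | r | 7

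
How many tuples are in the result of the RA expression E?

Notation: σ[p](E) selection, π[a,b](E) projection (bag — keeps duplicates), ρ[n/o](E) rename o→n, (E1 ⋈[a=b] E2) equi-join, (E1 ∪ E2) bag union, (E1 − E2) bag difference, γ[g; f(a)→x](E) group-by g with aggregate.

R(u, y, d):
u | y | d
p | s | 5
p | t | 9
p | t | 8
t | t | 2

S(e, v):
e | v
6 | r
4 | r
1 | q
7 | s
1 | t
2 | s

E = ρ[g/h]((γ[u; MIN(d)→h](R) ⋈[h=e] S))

Per-node cardinality:
  R → 4
  γ[u; MIN(d)→h](R) → 2
  S → 6
  (γ[u; MIN(d)→h](R) ⋈[h=e] S) → 1
  ρ[g/h]((γ[u; MIN(d)→h](R) ⋈[h=e] S)) → 1

|E| = 1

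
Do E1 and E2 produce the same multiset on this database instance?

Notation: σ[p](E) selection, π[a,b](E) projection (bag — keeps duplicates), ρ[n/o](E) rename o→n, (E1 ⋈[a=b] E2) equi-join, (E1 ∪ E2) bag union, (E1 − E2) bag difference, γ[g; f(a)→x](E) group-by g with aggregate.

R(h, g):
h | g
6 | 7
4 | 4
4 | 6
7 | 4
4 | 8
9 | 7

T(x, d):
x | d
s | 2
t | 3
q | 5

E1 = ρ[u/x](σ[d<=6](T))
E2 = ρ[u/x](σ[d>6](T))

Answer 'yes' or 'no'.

E1 per-node cardinality:
  T → 3
  σ[d<=6](T) → 3
  ρ[u/x](σ[d<=6](T)) → 3
E2 per-node cardinality:
  T → 3
  σ[d>6](T) → 0
  ρ[u/x](σ[d>6](T)) → 0

E1 result:
u | d
q | 5
s | 2
t | 3
E2 result:
u | d
(0 rows)
Witness: ('t', 3) appears 1× in E1 but 0× in E2.

no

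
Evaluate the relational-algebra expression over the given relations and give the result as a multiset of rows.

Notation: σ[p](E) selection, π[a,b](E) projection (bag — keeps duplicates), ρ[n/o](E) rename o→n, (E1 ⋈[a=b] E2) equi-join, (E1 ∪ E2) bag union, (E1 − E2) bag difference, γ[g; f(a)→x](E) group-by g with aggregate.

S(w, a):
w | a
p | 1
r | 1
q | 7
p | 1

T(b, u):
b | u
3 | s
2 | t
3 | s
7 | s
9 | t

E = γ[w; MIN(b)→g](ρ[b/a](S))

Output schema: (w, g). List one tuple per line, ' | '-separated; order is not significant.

Row counts bottom-up:
  S → 4
  ρ[b/a](S) → 4
  γ[w; MIN(b)→g](ρ[b/a](S)) → 3

== RESULT ==
w | g
p | 1
q | 7
r | 1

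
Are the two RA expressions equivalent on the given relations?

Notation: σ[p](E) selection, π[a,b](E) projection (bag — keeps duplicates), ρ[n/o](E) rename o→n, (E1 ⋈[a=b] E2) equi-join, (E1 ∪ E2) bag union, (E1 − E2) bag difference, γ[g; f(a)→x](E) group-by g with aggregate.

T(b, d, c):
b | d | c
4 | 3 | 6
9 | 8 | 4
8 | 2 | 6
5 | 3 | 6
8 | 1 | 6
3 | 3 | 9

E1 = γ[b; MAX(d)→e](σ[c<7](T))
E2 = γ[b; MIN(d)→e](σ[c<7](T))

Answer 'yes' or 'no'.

E1 row counts bottom-up:
  T → 6
  σ[c<7](T) → 5
  γ[b; MAX(d)→e](σ[c<7](T)) → 4
E2 row counts bottom-up:
  T → 6
  σ[c<7](T) → 5
  γ[b; MIN(d)→e](σ[c<7](T)) → 4

E1 result:
b | e
4 | 3
5 | 3
8 | 2
9 | 8
E2 result:
b | e
4 | 3
5 | 3
8 | 1
9 | 8
Witness: (8, 1) appears 0× in E1 but 1× in E2.

no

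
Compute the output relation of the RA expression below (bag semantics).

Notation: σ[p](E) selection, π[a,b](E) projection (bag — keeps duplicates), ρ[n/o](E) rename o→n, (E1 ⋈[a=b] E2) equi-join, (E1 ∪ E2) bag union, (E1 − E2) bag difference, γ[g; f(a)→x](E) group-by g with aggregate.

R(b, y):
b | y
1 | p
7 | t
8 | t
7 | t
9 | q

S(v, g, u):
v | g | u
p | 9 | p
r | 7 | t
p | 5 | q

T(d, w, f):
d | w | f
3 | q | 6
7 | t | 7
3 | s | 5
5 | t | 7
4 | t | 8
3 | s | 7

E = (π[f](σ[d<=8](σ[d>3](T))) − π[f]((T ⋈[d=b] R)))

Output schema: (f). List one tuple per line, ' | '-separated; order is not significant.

Row counts bottom-up:
  T → 6
  σ[d>3](T) → 3
  σ[d<=8](σ[d>3](T)) → 3
  π[f](σ[d<=8](σ[d>3](T))) → 3
  T → 6
  R → 5
  (T ⋈[d=b] R) → 2
  π[f]((T ⋈[d=b] R)) → 2
  (π[f](σ[d<=8](σ[d>3](T))) − π[f]((T ⋈[d=b] R))) → 1

== RESULT ==
f
8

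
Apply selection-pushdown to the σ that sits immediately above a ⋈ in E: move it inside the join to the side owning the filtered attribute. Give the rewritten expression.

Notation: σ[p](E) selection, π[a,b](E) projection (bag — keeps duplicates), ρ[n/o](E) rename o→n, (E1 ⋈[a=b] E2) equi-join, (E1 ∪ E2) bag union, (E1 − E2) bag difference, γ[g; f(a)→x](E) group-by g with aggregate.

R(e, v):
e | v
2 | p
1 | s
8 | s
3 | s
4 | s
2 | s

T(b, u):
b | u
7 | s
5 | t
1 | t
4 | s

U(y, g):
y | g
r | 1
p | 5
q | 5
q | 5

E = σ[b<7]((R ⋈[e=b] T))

σ filters on b, owned by the right side.
E' = (R ⋈[e=b] σ[b<7](T))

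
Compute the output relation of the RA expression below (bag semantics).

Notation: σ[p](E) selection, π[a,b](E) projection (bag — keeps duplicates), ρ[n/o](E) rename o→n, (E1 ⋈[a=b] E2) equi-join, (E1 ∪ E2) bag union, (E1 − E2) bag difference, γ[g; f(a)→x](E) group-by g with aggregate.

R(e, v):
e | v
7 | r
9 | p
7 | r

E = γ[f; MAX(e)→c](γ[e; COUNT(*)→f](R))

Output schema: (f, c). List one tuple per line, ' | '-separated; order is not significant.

Row counts bottom-up:
  R → 3
  γ[e; COUNT(*)→f](R) → 2
  γ[f; MAX(e)→c](γ[e; COUNT(*)→f](R)) → 2

== RESULT ==
f | c
1 | 9
2 | 7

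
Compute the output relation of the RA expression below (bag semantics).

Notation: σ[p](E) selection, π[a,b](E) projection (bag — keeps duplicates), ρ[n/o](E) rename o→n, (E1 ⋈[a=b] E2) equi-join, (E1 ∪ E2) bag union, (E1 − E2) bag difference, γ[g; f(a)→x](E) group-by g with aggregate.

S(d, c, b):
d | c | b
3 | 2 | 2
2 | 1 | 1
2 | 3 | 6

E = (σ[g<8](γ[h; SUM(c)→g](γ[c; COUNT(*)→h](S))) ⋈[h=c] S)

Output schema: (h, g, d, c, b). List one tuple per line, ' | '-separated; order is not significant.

Row counts bottom-up:
  S → 3
  γ[c; COUNT(*)→h](S) → 3
  γ[h; SUM(c)→g](γ[c; COUNT(*)→h](S)) → 1
  σ[g<8](γ[h; SUM(c)→g](γ[c; COUNT(*)→h](S))) → 1
  S → 3
  (σ[g<8](γ[h; SUM(c)→g](γ[c; COUNT(*)→h](S))) ⋈[h=c] S) → 1

== RESULT ==
h | g | d | c | b
1 | 6 | 2 | 1 | 1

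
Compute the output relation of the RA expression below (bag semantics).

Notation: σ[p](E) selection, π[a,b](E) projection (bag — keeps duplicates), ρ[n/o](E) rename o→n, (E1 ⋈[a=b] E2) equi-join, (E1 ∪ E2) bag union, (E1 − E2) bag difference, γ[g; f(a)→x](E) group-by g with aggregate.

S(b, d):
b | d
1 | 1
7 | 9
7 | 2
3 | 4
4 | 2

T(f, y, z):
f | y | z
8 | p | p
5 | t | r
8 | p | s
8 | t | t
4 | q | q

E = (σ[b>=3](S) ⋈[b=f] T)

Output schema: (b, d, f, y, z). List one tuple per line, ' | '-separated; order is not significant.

Per-node cardinality:
  S → 5
  σ[b>=3](S) → 4
  T → 5
  (σ[b>=3](S) ⋈[b=f] T) → 1

== RESULT ==
b | d | f | y | z
4 | 2 | 4 | q | q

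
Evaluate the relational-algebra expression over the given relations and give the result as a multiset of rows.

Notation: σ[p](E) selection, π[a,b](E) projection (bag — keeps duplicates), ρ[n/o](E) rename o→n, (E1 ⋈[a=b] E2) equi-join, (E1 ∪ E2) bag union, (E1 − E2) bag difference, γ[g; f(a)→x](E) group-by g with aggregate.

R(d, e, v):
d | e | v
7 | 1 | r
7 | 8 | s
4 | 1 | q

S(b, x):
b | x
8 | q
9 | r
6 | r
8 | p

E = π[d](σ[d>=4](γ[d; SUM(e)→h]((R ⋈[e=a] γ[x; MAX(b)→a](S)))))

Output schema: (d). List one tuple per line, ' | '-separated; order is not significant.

Stepwise |·|:
  R → 3
  S → 4
  γ[x; MAX(b)→a](S) → 3
  (R ⋈[e=a] γ[x; MAX(b)→a](S)) → 2
  γ[d; SUM(e)→h]((R ⋈[e=a] γ[x; MAX(b)→a](S))) → 1
  σ[d>=4](γ[d; SUM(e)→h]((R ⋈[e=a] γ[x; MAX(b)→a](S)))) → 1
  π[d](σ[d>=4](γ[d; SUM(e)→h]((R ⋈[e=a] γ[x; MAX(b)→a](S))))) → 1

== RESULT ==
d
7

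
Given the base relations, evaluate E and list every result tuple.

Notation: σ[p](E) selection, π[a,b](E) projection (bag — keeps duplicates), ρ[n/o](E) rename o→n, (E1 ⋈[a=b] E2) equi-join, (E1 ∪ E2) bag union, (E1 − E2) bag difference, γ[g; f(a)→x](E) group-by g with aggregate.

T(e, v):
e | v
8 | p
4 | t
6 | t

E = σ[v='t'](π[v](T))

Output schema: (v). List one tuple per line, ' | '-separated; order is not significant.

Per-node cardinality:
  T → 3
  π[v](T) → 3
  σ[v='t'](π[v](T)) → 2

== RESULT ==
v
t
t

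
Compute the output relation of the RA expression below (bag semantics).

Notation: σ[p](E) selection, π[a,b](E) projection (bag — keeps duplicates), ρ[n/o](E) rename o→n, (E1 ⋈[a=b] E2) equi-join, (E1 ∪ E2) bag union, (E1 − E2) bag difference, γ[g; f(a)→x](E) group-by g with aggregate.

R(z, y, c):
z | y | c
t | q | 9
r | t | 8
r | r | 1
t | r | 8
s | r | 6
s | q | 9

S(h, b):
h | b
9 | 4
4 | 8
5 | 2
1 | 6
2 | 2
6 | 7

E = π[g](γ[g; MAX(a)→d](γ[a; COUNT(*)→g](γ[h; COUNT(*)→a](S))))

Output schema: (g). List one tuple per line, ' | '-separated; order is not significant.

Stepwise |·|:
  S → 6
  γ[h; COUNT(*)→a](S) → 6
  γ[a; COUNT(*)→g](γ[h; COUNT(*)→a](S)) → 1
  γ[g; MAX(a)→d](γ[a; COUNT(*)→g](γ[h; COUNT(*)→a](S))) → 1
  π[g](γ[g; MAX(a)→d](γ[a; COUNT(*)→g](γ[h; COUNT(*)→a](S)))) → 1

== RESULT ==
g
6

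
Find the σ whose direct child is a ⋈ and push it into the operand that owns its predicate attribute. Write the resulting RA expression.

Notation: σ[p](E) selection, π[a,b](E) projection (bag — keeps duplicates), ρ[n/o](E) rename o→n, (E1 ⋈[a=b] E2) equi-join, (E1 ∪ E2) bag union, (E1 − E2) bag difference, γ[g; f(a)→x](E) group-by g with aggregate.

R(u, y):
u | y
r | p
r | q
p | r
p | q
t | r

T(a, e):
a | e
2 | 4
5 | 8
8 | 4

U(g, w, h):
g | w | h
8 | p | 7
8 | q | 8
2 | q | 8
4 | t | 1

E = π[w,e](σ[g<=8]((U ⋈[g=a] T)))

σ filters on g, owned by the left side.
E' = π[w,e]((σ[g<=8](U) ⋈[g=a] T))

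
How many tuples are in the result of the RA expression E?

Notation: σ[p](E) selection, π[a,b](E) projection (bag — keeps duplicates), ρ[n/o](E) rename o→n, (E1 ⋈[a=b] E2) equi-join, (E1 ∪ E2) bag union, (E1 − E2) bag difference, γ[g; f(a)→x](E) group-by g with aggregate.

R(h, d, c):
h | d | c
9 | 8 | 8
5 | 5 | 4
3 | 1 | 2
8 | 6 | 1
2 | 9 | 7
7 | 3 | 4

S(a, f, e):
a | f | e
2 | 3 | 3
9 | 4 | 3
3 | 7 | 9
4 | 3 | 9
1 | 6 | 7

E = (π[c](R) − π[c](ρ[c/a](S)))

Per-node cardinality:
  R → 6
  π[c](R) → 6
  S → 5
  ρ[c/a](S) → 5
  π[c](ρ[c/a](S)) → 5
  (π[c](R) − π[c](ρ[c/a](S))) → 3

|E| = 3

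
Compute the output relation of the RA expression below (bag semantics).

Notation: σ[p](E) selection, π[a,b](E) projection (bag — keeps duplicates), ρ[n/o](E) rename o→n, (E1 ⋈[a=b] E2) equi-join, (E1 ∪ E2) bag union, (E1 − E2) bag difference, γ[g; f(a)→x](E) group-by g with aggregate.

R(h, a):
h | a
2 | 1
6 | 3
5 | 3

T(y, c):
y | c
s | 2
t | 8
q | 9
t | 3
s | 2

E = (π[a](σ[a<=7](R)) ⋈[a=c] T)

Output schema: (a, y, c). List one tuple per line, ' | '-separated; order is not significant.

Row counts bottom-up:
  R → 3
  σ[a<=7](R) → 3
  π[a](σ[a<=7](R)) → 3
  T → 5
  (π[a](σ[a<=7](R)) ⋈[a=c] T) → 2

== RESULT ==
a | y | c
3 | t | 3
3 | t | 3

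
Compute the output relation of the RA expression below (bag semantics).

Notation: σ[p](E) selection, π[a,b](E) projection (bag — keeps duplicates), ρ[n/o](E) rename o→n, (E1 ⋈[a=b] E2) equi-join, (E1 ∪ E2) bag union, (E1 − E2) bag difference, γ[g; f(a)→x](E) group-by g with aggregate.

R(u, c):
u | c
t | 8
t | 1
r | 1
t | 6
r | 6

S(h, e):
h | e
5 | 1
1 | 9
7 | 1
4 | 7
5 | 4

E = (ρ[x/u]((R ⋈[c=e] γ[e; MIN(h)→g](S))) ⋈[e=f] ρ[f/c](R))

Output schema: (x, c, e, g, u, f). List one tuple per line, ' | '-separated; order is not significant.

Per-node cardinality:
  R → 5
  S → 5
  γ[e; MIN(h)→g](S) → 4
  (R ⋈[c=e] γ[e; MIN(h)→g](S)) → 2
  ρ[x/u]((R ⋈[c=e] γ[e; MIN(h)→g](S))) → 2
  R → 5
  ρ[f/c](R) → 5
  (ρ[x/u]((R ⋈[c=e] γ[e; MIN(h)→g](S))) ⋈[e=f] ρ[f/c](R)) → 4

== RESULT ==
x | c | e | g | u | f
r | 1 | 1 | 5 | r | 1
r | 1 | 1 | 5 | t | 1
t | 1 | 1 | 5 | r | 1
t | 1 | 1 | 5 | t | 1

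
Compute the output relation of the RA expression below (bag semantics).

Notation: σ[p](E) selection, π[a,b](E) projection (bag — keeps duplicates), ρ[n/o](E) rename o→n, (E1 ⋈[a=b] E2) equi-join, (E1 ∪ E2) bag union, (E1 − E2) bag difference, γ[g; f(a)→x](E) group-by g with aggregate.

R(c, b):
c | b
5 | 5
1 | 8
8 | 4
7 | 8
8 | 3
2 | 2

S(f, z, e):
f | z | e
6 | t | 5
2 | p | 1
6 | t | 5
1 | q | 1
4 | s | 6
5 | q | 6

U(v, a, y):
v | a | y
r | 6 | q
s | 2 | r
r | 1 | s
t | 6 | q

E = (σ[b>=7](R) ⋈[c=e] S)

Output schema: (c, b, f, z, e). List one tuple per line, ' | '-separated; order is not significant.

Stepwise |·|:
  R → 6
  σ[b>=7](R) → 2
  S → 6
  (σ[b>=7](R) ⋈[c=e] S) → 2

== RESULT ==
c | b | f | z | e
1 | 8 | 1 | q | 1
1 | 8 | 2 | p | 1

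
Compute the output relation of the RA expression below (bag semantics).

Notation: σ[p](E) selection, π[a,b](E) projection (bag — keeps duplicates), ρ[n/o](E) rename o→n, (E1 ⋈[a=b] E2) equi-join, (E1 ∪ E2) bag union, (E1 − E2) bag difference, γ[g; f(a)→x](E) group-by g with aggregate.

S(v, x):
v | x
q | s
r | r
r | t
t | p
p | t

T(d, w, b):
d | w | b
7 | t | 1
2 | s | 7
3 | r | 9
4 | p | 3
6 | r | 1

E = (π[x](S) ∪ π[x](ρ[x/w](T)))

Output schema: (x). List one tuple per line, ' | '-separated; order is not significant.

Per-node cardinality:
  S → 5
  π[x](S) → 5
  T → 5
  ρ[x/w](T) → 5
  π[x](ρ[x/w](T)) → 5
  (π[x](S) ∪ π[x](ρ[x/w](T))) → 10

== RESULT ==
x
p
p
r
r
r
s
s
t
t
t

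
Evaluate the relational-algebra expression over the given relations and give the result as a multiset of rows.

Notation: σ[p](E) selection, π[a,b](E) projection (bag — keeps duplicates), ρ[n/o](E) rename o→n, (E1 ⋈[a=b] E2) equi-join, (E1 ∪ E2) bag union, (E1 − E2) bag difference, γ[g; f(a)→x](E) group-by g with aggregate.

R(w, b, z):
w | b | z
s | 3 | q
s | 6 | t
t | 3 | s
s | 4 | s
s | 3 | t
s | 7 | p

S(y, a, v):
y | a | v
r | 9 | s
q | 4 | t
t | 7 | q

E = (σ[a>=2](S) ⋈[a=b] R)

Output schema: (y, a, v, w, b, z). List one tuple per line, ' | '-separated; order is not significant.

Per-node cardinality:
  S → 3
  σ[a>=2](S) → 3
  R → 6
  (σ[a>=2](S) ⋈[a=b] R) → 2

== RESULT ==
y | a | v | w | b | z
q | 4 | t | s | 4 | s
t | 7 | q | s | 7 | p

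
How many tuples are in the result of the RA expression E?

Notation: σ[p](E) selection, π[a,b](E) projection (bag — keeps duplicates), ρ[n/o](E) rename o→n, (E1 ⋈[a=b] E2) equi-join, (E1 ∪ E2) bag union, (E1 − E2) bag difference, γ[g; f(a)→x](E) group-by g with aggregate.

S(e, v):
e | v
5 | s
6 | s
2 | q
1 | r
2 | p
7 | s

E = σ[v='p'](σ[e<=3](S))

Per-node cardinality:
  S → 6
  σ[e<=3](S) → 3
  σ[v='p'](σ[e<=3](S)) → 1

|E| = 1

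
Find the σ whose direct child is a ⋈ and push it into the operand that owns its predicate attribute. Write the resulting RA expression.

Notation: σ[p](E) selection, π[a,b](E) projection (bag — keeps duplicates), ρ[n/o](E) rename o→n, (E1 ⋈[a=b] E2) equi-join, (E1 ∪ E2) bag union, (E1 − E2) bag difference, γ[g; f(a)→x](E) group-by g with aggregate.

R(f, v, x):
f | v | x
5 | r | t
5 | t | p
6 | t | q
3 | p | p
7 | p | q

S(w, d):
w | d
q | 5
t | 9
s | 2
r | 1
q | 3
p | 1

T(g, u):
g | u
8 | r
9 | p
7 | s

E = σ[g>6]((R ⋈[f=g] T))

σ filters on g, owned by the right side.
E' = (R ⋈[f=g] σ[g>6](T))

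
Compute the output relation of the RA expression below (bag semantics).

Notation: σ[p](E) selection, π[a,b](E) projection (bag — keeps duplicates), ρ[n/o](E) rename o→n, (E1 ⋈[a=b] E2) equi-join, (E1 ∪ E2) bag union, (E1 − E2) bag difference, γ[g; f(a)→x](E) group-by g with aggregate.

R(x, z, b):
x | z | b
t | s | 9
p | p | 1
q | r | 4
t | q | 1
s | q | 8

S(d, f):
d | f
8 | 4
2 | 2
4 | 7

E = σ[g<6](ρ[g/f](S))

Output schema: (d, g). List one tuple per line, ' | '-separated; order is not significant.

Row counts bottom-up:
  S → 3
  ρ[g/f](S) → 3
  σ[g<6](ρ[g/f](S)) → 2

== RESULT ==
d | g
2 | 2
8 | 4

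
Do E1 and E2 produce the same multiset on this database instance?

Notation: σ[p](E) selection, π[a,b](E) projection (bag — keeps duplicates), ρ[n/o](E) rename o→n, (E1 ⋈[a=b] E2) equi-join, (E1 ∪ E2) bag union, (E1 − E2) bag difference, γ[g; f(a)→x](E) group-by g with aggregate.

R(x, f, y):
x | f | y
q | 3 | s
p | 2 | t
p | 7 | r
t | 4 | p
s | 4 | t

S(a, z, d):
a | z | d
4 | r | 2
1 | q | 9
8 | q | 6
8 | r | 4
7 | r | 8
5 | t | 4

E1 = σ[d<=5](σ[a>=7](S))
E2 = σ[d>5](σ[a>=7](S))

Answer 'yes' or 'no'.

E1 row counts bottom-up:
  S → 6
  σ[a>=7](S) → 3
  σ[d<=5](σ[a>=7](S)) → 1
E2 row counts bottom-up:
  S → 6
  σ[a>=7](S) → 3
  σ[d>5](σ[a>=7](S)) → 2

E1 result:
a | z | d
8 | r | 4
E2 result:
a | z | d
7 | r | 8
8 | q | 6
Witness: (7, 'r', 8) appears 0× in E1 but 1× in E2.

no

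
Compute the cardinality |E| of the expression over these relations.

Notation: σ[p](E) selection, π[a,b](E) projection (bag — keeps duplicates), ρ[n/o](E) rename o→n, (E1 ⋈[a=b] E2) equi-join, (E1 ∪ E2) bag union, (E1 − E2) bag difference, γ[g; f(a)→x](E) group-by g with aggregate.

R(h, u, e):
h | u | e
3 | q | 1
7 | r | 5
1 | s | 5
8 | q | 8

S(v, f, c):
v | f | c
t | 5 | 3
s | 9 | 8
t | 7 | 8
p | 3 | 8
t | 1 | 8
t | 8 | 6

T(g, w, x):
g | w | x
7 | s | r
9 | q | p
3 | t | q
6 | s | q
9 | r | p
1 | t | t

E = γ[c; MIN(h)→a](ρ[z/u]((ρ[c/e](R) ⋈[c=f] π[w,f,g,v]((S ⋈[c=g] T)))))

Per-node cardinality:
  R → 4
  ρ[c/e](R) → 4
  S → 6
  T → 6
  (S ⋈[c=g] T) → 2
  π[w,f,g,v]((S ⋈[c=g] T)) → 2
  (ρ[c/e](R) ⋈[c=f] π[w,f,g,v]((S ⋈[c=g] T))) → 3
  ρ[z/u]((ρ[c/e](R) ⋈[c=f] π[w,f,g,v]((S ⋈[c=g] T)))) → 3
  γ[c; MIN(h)→a](ρ[z/u]((ρ[c/e](R) ⋈[c=f] π[w,f,g,v]((S ⋈[c=g] T))))) → 2

|E| = 2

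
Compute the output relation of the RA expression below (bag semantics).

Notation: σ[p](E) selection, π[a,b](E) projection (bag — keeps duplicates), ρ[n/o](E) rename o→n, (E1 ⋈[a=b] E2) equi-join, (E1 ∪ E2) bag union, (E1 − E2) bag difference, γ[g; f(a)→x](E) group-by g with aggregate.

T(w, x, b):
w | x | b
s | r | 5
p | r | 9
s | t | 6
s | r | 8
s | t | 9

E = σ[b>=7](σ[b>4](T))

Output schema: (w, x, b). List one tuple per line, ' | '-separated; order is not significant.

Per-node cardinality:
  T → 5
  σ[b>4](T) → 5
  σ[b>=7](σ[b>4](T)) → 3

== RESULT ==
w | x | b
p | r | 9
s | r | 8
s | t | 9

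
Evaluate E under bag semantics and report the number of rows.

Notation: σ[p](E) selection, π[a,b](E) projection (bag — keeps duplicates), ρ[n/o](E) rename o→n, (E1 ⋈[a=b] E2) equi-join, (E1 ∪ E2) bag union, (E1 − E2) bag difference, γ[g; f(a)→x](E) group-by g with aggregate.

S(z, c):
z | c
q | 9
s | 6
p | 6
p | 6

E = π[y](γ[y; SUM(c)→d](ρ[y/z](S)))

Row counts bottom-up:
  S → 4
  ρ[y/z](S) → 4
  γ[y; SUM(c)→d](ρ[y/z](S)) → 3
  π[y](γ[y; SUM(c)→d](ρ[y/z](S))) → 3

|E| = 3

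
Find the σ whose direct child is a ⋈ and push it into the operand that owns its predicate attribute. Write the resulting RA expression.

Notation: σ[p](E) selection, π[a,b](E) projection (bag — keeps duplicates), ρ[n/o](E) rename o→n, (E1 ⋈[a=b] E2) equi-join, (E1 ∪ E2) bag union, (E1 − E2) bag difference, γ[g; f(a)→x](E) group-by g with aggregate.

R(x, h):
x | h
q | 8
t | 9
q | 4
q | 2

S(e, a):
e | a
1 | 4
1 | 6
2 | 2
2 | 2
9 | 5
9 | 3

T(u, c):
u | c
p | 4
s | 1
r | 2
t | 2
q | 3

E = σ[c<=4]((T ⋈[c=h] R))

σ filters on c, owned by the left side.
E' = (σ[c<=4](T) ⋈[c=h] R)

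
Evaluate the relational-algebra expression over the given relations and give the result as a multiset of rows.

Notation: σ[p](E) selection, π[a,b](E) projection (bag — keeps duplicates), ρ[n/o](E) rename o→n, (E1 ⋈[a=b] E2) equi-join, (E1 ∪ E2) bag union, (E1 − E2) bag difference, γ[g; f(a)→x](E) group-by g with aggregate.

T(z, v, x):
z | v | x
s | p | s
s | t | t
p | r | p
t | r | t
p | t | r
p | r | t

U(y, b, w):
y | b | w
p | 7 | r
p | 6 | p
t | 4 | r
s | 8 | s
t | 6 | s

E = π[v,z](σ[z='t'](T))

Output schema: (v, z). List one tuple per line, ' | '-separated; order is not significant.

Per-node cardinality:
  T → 6
  σ[z='t'](T) → 1
  π[v,z](σ[z='t'](T)) → 1

== RESULT ==
v | z
r | t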